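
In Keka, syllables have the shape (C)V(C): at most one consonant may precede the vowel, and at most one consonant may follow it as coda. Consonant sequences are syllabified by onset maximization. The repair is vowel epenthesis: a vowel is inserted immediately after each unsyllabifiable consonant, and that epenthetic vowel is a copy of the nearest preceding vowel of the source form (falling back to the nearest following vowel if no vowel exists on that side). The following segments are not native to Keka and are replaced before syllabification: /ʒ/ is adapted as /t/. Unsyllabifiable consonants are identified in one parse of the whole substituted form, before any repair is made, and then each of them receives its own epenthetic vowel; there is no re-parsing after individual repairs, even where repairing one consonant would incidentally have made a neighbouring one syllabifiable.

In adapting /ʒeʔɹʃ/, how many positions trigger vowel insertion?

After substitution the input is /teʔɹʃ/.
The unsyllabifiable consonants are /ɹ/, /ʃ/; each receives one epenthetic vowel.

2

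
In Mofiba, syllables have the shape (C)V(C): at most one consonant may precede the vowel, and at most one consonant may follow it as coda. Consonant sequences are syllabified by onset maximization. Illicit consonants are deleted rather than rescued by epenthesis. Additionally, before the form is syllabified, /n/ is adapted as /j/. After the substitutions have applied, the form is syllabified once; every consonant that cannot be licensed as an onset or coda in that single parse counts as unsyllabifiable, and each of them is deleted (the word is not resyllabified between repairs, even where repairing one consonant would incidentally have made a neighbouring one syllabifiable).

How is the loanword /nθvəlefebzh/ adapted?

vəlefeb

Substitution: /n/ → /j/, giving /jθvəlefebzh/.
Under (C)V(C), the unsyllabifiable consonants are /j/, /θ/, /z/, /h/ (at most one coda consonant is licensed; onsets are limited to one consonant).
Deletion applies to /j/, /θ/, /z/, /h/.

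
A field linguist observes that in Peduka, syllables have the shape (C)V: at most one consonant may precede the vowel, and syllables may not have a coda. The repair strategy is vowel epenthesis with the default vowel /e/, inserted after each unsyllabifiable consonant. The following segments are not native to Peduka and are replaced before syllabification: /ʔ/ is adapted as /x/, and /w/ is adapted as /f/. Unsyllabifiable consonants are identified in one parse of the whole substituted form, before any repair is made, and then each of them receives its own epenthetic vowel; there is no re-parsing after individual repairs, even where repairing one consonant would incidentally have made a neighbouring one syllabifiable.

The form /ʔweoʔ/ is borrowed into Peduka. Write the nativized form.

Substitution: /ʔ/ → /x/, /w/ → /f/, giving /xfeox/.
The consonants /x/, /x/ cannot be parsed into a legal (C)V syllable (no codas are permitted; onsets are limited to one consonant).
Inserting the epenthetic vowel yields /x/ → /xe/, /x/ → /xe/.

xefeoxe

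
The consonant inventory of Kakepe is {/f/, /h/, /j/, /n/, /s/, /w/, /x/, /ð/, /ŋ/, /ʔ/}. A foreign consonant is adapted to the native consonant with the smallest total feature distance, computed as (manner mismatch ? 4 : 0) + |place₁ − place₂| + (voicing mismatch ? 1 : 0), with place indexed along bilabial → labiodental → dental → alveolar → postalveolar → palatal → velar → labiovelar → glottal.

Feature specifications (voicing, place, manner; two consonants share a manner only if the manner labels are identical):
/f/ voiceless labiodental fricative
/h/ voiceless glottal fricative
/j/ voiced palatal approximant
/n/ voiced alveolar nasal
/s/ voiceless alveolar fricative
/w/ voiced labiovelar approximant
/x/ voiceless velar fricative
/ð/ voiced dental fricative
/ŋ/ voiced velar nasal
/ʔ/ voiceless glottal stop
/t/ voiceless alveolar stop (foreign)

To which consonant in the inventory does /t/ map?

/s/ is closest: manner differs (stop→fricative, +4), place distance 0 (alveolar→alveolar), same voicing; total 4. Next closest is /n/ at distance 5.

s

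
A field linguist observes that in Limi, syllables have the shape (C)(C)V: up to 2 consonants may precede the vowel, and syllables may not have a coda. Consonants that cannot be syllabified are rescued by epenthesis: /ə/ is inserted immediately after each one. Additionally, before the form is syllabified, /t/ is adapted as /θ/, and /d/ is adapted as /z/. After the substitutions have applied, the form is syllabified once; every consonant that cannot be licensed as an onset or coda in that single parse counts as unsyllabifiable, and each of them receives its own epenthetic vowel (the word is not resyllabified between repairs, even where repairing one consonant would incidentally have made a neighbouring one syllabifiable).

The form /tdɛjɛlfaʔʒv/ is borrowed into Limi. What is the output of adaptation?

Substitution: /t/ → /θ/, /d/ → /z/, giving /θzɛjɛlfaʔʒv/.
The consonants /ʔ/, /ʒ/, /v/ cannot be parsed into a legal (C)(C)V syllable (no codas are permitted; onsets may contain at most 2 consonants).
Each unlicensed consonant becomes the onset of a new syllable: /ʔ/ → /ʔə/, /ʒ/ → /ʒə/, /v/ → /və/.

θzɛjɛlfaʔəʒəvə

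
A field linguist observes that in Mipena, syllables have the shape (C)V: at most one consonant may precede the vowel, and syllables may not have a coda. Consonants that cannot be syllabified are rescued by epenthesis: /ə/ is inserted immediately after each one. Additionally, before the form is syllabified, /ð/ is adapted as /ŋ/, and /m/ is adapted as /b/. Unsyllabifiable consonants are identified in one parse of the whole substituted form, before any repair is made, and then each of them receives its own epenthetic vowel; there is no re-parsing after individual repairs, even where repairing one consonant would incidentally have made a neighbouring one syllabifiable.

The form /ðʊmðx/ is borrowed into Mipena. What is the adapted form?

Substitution: /ð/ → /ŋ/, /m/ → /b/, giving /ŋʊbŋx/.
Under (C)V, the unsyllabifiable consonants are /b/, /ŋ/, /x/ (no codas are permitted; onsets are limited to one consonant).
Inserting the epenthetic vowel yields /b/ → /bə/, /ŋ/ → /ŋə/, /x/ → /xə/.

ŋʊbəŋəxə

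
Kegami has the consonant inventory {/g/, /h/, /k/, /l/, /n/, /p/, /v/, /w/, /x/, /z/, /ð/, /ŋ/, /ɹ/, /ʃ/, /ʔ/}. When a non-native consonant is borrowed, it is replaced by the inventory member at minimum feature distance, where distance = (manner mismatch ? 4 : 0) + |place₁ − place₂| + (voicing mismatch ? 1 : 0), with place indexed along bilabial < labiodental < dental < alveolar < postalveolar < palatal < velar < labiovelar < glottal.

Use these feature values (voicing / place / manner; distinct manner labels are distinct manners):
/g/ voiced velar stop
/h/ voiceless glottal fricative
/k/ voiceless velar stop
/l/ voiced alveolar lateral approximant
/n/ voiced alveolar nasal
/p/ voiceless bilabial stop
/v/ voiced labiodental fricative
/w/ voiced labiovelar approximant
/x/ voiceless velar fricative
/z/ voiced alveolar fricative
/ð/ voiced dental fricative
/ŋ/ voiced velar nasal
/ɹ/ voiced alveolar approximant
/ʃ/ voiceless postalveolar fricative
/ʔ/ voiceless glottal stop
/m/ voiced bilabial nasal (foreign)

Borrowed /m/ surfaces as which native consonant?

n

/n/ is closest: same manner (nasal), place distance 3 (bilabial→alveolar), same voicing; total 3. Next closest is /p/ at distance 5.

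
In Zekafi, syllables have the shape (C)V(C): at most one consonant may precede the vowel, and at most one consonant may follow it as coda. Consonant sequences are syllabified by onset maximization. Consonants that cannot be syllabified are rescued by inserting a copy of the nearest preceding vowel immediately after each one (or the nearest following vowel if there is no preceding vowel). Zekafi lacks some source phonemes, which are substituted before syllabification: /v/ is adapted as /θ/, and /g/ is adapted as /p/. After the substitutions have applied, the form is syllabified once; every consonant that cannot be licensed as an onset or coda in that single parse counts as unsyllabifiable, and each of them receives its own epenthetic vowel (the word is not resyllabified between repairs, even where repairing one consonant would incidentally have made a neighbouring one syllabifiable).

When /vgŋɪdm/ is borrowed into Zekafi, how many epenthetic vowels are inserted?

After substitution the input is /θpŋɪdm/.
The unsyllabifiable consonants are /θ/, /p/, /m/; each receives one epenthetic vowel.

3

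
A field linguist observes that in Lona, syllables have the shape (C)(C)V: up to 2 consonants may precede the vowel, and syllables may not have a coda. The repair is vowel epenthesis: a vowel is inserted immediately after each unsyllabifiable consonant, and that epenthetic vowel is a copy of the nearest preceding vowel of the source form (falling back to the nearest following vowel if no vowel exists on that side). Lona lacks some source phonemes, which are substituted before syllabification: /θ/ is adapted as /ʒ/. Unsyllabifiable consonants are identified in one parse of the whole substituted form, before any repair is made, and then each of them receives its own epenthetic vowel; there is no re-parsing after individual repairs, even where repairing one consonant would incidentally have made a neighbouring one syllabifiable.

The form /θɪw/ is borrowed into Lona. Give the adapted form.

Substitution: /θ/ → /ʒ/, giving /ʒɪw/.
The consonants /w/ cannot be parsed into a legal (C)(C)V syllable (no codas are permitted; onsets may contain at most 2 consonants).
Epenthesis after each stranded consonant: /w/ → /wɪ/.

ʒɪwɪ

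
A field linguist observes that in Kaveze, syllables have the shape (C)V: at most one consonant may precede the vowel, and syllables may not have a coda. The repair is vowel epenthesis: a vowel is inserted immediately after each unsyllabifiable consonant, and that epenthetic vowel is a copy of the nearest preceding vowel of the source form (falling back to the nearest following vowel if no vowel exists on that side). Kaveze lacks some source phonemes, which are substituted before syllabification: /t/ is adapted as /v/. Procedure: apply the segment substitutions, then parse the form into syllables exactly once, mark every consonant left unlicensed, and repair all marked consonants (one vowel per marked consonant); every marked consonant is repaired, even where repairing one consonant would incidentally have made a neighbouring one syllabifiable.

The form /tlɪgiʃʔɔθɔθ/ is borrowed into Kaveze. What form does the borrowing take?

vɪlɪgiʃiʔɔθɔθɔ

Substitution: /t/ → /v/, giving /vlɪgiʃʔɔθɔθ/.
Syllabifying with onset maximization leaves /v/, /ʃ/, /θ/ stranded (no codas are permitted; onsets are limited to one consonant).
Epenthesis after each stranded consonant: /v/ → /vɪ/, /ʃ/ → /ʃi/, /θ/ → /θɔ/.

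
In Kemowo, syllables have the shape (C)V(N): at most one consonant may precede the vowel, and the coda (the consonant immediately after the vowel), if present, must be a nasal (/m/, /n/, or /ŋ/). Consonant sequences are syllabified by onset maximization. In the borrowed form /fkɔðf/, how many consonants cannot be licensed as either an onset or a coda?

Syllabifying with onset maximization leaves /f/, /ð/, /f/ stranded (only a nasal (/m/, /n/, or /ŋ/) is licensed in coda position; onsets are limited to one consonant).

3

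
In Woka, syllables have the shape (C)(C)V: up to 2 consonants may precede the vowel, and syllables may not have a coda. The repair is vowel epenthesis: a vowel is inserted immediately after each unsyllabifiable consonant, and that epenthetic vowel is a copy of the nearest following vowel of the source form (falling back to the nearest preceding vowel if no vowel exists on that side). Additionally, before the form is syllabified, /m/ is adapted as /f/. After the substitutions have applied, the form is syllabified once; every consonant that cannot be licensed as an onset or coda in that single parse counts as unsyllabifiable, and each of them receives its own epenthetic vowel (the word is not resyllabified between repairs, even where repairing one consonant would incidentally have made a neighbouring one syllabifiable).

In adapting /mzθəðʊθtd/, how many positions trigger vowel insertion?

After substitution the input is /fzθəðʊθtd/.
The unsyllabifiable consonants are /f/, /θ/, /t/, /d/; each receives one epenthetic vowel.

4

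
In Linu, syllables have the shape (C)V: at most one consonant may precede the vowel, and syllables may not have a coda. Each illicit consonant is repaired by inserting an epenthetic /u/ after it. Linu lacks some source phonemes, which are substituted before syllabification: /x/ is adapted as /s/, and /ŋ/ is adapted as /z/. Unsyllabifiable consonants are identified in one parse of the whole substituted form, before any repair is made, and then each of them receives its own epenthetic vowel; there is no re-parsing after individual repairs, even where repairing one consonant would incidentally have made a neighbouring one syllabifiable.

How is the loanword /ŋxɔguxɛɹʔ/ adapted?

zusɔgusɛɹuʔu

Substitution: /ŋ/ → /z/, /x/ → /s/, giving /zsɔgusɛɹʔ/.
Under (C)V, the unsyllabifiable consonants are /z/, /ɹ/, /ʔ/ (no codas are permitted; onsets are limited to one consonant).
Inserting the epenthetic vowel yields /z/ → /zu/, /ɹ/ → /ɹu/, /ʔ/ → /ʔu/.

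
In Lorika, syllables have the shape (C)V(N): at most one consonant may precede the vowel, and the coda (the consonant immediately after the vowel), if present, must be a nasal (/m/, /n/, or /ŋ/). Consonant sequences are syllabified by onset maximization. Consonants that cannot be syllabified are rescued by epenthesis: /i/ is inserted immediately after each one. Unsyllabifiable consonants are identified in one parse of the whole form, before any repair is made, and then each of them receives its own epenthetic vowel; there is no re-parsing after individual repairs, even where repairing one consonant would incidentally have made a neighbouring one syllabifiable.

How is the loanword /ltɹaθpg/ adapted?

Syllabifying with onset maximization leaves /l/, /t/, /θ/, /p/, /g/ stranded (only a nasal (/m/, /n/, or /ŋ/) is licensed in coda position; onsets are limited to one consonant).
Each unlicensed consonant becomes the onset of a new syllable: /l/ → /li/, /t/ → /ti/, /θ/ → /θi/, /p/ → /pi/, /g/ → /gi/.

litiɹaθipigi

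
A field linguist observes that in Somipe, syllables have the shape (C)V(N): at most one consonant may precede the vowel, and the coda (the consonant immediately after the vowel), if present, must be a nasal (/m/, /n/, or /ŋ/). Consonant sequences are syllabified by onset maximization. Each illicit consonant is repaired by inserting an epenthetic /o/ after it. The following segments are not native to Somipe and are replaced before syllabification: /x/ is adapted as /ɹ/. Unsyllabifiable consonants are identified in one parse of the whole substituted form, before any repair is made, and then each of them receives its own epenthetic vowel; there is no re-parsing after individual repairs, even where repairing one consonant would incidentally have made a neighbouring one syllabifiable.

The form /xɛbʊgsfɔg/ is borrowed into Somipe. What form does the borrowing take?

Substitution: /x/ → /ɹ/, giving /ɹɛbʊgsfɔg/.
Syllabifying with onset maximization leaves /g/, /s/, /g/ stranded (only a nasal (/m/, /n/, or /ŋ/) is licensed in coda position; onsets are limited to one consonant).
Inserting the epenthetic vowel yields /g/ → /go/, /s/ → /so/, /g/ → /go/.

ɹɛbʊgosofɔgo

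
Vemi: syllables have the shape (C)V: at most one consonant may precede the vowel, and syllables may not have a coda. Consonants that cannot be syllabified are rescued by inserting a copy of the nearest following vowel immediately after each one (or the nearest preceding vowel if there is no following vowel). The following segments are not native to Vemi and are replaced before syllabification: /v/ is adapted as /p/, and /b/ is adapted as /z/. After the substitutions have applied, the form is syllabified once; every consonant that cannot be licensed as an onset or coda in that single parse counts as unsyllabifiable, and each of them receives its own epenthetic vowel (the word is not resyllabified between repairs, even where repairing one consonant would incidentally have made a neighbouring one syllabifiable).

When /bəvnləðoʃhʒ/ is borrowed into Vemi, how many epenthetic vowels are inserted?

After substitution the input is /zəpnləðoʃhʒ/.
The unsyllabifiable consonants are /p/, /n/, /ʃ/, /h/, /ʒ/; each receives one epenthetic vowel.

5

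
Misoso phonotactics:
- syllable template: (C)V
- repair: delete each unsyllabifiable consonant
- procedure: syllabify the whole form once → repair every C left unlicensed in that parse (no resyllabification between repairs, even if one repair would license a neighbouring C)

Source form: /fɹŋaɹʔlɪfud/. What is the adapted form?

ŋalɪfu

Syllabifying with onset maximization leaves /f/, /ɹ/, /ɹ/, /ʔ/, /d/ stranded (no codas are permitted; onsets are limited to one consonant).
Deleting the stranded consonants removes /f/, /ɹ/, /ɹ/, /ʔ/, /d/.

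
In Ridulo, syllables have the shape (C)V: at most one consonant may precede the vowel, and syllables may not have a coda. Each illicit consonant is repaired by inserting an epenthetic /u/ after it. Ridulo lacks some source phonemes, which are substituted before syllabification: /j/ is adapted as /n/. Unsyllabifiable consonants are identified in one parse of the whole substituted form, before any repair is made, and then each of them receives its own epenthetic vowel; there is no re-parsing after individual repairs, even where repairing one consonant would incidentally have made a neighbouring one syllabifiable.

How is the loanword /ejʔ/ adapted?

enuʔu

Substitution: /j/ → /n/, giving /enʔ/.
Syllabifying with onset maximization leaves /n/, /ʔ/ stranded (no codas are permitted; onsets are limited to one consonant).
Each unlicensed consonant becomes the onset of a new syllable: /n/ → /nu/, /ʔ/ → /ʔu/.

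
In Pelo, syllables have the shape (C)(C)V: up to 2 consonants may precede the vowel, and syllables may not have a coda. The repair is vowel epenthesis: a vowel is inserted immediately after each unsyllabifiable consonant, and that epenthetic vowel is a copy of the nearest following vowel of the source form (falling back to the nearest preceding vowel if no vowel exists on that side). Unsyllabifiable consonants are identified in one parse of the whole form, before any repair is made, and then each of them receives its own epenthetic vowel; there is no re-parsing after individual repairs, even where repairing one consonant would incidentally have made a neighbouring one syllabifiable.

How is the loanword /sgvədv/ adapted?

səgvədəvə

Syllabifying with onset maximization leaves /s/, /d/, /v/ stranded (no codas are permitted; onsets may contain at most 2 consonants).
Inserting the epenthetic vowel yields /s/ → /sə/, /d/ → /də/, /v/ → /və/.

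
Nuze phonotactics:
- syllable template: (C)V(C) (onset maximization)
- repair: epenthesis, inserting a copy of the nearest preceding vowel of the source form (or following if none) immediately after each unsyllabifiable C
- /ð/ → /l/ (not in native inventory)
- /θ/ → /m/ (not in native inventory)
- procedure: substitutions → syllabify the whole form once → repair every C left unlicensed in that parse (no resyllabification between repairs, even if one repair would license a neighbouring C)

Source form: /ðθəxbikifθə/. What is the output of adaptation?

ləməxbikifmə

Substitution: /ð/ → /l/, /θ/ → /m/, giving /lməxbikifmə/.
Syllabifying with onset maximization leaves /l/ stranded (at most one coda consonant is licensed; onsets are limited to one consonant).
Epenthesis after each stranded consonant: /l/ → /lə/.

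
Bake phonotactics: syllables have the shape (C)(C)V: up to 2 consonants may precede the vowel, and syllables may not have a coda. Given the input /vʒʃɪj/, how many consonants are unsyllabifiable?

Syllabifying with onset maximization leaves /v/, /j/ stranded (no codas are permitted; onsets may contain at most 2 consonants).

2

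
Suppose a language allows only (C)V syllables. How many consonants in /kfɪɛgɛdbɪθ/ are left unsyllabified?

3

The consonants /k/, /d/, /θ/ cannot be parsed into a legal (C)V syllable (no codas are permitted; onsets are limited to one consonant).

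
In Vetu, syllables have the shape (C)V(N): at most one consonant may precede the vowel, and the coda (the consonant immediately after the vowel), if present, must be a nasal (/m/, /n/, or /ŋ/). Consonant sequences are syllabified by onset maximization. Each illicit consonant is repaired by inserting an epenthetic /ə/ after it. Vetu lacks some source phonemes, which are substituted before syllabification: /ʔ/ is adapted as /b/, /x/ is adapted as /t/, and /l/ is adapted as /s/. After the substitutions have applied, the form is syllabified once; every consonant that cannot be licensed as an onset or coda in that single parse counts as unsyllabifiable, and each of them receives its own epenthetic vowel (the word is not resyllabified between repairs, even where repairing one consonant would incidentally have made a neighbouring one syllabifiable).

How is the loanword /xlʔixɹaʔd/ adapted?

Substitution: /x/ → /t/, /l/ → /s/, /ʔ/ → /b/, giving /tsbitɹabd/.
The consonants /t/, /s/, /t/, /b/, /d/ cannot be parsed into a legal (C)V(N) syllable (only a nasal (/m/, /n/, or /ŋ/) is licensed in coda position; onsets are limited to one consonant).
Epenthesis after each stranded consonant: /t/ → /tə/, /s/ → /sə/, /t/ → /tə/, /b/ → /bə/, /d/ → /də/.

təsəbitəɹabədə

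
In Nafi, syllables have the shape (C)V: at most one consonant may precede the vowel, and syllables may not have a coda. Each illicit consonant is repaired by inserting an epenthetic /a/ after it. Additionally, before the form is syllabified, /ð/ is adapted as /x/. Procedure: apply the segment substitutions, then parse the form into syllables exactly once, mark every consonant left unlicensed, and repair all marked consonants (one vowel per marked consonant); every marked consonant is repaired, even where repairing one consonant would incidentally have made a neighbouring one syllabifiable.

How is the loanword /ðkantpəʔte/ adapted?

xakanatapəʔate

Substitution: /ð/ → /x/, giving /xkantpəʔte/.
Syllabifying with onset maximization leaves /x/, /n/, /t/, /ʔ/ stranded (no codas are permitted; onsets are limited to one consonant).
Inserting the epenthetic vowel yields /x/ → /xa/, /n/ → /na/, /t/ → /ta/, /ʔ/ → /ʔa/.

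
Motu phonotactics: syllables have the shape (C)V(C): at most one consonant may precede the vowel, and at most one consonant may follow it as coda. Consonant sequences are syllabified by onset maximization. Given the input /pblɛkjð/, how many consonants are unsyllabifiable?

Under (C)V(C), the unsyllabifiable consonants are /p/, /b/, /j/, /ð/ (at most one coda consonant is licensed; onsets are limited to one consonant).

4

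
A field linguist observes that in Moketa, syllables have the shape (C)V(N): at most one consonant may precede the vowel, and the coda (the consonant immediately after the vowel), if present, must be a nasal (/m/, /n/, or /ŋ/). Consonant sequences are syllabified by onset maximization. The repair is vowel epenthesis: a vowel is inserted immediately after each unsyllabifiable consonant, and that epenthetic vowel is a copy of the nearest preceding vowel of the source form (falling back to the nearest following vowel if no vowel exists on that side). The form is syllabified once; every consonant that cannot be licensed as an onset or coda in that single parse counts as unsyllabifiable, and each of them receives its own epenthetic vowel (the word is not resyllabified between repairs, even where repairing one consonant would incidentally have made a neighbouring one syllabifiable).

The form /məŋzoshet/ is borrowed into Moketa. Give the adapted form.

məŋzosohete

The consonants /s/, /t/ cannot be parsed into a legal (C)V(N) syllable (only a nasal (/m/, /n/, or /ŋ/) is licensed in coda position; onsets are limited to one consonant).
Each unlicensed consonant becomes the onset of a new syllable: /s/ → /so/, /t/ → /te/.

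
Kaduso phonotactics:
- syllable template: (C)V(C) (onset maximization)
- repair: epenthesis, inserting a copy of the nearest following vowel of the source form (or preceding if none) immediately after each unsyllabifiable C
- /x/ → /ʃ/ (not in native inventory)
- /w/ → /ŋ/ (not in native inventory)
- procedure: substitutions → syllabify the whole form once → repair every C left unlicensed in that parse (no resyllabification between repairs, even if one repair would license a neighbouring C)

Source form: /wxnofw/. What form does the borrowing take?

Substitution: /w/ → /ŋ/, /x/ → /ʃ/, giving /ŋʃnofŋ/.
The consonants /ŋ/, /ʃ/, /ŋ/ cannot be parsed into a legal (C)V(C) syllable (at most one coda consonant is licensed; onsets are limited to one consonant).
Each unlicensed consonant becomes the onset of a new syllable: /ŋ/ → /ŋo/, /ʃ/ → /ʃo/, /ŋ/ → /ŋo/.

ŋoʃonofŋo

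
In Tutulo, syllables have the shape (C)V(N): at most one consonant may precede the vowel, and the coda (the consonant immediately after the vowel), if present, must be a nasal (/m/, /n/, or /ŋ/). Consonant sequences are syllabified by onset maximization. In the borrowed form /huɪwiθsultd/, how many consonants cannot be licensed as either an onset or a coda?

Syllabifying with onset maximization leaves /θ/, /l/, /t/, /d/ stranded (only a nasal (/m/, /n/, or /ŋ/) is licensed in coda position; onsets are limited to one consonant).

4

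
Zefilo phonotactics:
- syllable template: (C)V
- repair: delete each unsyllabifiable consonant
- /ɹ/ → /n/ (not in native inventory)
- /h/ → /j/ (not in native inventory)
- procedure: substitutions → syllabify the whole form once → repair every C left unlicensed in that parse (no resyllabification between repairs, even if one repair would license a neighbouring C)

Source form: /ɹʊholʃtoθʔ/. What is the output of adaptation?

nʊjoto

Substitution: /ɹ/ → /n/, /h/ → /j/, giving /nʊjolʃtoθʔ/.
Syllabifying with onset maximization leaves /l/, /ʃ/, /θ/, /ʔ/ stranded (no codas are permitted; onsets are limited to one consonant).
Each unlicensed consonant is deleted: /l/, /ʃ/, /θ/, /ʔ/.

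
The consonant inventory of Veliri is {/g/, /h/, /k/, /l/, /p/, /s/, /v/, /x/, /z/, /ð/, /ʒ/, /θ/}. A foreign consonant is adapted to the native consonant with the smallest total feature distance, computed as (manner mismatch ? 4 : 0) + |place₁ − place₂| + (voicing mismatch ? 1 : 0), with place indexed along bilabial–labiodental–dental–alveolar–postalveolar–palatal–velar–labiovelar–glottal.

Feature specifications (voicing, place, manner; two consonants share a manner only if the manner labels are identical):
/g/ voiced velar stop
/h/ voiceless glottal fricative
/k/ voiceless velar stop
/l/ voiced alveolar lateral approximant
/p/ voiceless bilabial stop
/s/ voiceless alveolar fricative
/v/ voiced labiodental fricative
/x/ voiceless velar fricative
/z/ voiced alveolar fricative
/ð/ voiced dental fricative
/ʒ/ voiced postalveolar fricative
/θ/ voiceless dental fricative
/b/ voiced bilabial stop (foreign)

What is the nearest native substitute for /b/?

p

/p/ is closest: same manner (stop), place distance 0 (bilabial→bilabial), voicing differs (+1); total 1. Next closest is /v/ at distance 5.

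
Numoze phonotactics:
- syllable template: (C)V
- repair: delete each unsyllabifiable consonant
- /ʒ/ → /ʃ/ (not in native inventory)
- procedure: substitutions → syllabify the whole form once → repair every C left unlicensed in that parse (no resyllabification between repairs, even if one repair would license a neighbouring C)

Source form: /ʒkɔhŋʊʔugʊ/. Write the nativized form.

kɔŋʊʔugʊ

Substitution: /ʒ/ → /ʃ/, giving /ʃkɔhŋʊʔugʊ/.
The consonants /ʃ/, /h/ cannot be parsed into a legal (C)V syllable (no codas are permitted; onsets are limited to one consonant).
Each unlicensed consonant is deleted: /ʃ/, /h/.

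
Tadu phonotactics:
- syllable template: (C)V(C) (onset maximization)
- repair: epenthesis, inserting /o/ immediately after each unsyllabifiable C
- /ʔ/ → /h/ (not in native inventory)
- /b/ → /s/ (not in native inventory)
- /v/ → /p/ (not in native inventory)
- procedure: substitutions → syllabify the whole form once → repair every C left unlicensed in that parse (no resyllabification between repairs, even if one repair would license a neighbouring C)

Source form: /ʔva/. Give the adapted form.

hopa

Substitution: /ʔ/ → /h/, /v/ → /p/, giving /hpa/.
Under (C)V(C), the unsyllabifiable consonants are /h/ (at most one coda consonant is licensed; onsets are limited to one consonant).
Each unlicensed consonant becomes the onset of a new syllable: /h/ → /ho/.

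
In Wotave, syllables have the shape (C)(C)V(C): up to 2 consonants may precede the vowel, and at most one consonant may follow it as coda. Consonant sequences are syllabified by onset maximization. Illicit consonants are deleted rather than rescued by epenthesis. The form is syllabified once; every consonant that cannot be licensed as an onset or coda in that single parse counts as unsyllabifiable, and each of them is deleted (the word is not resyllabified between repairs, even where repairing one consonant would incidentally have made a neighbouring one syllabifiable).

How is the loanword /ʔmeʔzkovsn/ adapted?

ʔmeʔzkov

Under (C)(C)V(C), the unsyllabifiable consonants are /s/, /n/ (at most one coda consonant is licensed; onsets may contain at most 2 consonants).
Deleting the stranded consonants removes /s/, /n/.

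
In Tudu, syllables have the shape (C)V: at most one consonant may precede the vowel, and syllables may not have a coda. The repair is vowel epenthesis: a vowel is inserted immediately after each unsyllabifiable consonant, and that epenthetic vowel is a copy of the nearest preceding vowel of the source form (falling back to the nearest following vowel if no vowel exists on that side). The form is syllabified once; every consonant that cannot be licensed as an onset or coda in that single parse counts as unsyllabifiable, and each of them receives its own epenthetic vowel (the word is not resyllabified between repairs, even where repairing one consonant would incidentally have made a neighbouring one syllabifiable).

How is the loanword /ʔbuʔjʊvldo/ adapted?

ʔubuʔujʊvʊlʊdo

The consonants /ʔ/, /ʔ/, /v/, /l/ cannot be parsed into a legal (C)V syllable (no codas are permitted; onsets are limited to one consonant).
Inserting the epenthetic vowel yields /ʔ/ → /ʔu/, /ʔ/ → /ʔu/, /v/ → /vʊ/, /l/ → /lʊ/.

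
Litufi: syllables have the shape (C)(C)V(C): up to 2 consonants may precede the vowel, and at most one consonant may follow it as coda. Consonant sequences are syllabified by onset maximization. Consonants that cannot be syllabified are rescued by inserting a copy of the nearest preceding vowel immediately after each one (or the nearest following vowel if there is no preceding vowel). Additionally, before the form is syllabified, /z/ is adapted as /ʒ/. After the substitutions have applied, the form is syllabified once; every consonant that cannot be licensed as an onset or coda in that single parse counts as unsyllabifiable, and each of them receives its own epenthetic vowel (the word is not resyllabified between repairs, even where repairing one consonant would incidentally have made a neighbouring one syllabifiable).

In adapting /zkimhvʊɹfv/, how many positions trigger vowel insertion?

After substitution the input is /ʒkimhvʊɹfv/.
The unsyllabifiable consonants are /f/, /v/; each receives one epenthetic vowel.

2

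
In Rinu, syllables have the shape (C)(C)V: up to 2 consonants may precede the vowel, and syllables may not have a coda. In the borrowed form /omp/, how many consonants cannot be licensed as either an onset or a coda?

2

Syllabifying with onset maximization leaves /m/, /p/ stranded (no codas are permitted; onsets may contain at most 2 consonants).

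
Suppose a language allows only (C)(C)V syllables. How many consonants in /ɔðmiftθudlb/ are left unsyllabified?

Under (C)(C)V, the unsyllabifiable consonants are /f/, /d/, /l/, /b/ (no codas are permitted; onsets may contain at most 2 consonants).

4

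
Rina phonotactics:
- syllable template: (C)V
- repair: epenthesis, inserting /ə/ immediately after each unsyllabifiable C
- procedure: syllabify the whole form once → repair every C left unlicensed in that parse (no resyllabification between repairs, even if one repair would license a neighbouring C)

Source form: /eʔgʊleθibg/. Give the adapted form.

eʔəgʊleθibəgə

Under (C)V, the unsyllabifiable consonants are /ʔ/, /b/, /g/ (no codas are permitted; onsets are limited to one consonant).
Epenthesis after each stranded consonant: /ʔ/ → /ʔə/, /b/ → /bə/, /g/ → /gə/.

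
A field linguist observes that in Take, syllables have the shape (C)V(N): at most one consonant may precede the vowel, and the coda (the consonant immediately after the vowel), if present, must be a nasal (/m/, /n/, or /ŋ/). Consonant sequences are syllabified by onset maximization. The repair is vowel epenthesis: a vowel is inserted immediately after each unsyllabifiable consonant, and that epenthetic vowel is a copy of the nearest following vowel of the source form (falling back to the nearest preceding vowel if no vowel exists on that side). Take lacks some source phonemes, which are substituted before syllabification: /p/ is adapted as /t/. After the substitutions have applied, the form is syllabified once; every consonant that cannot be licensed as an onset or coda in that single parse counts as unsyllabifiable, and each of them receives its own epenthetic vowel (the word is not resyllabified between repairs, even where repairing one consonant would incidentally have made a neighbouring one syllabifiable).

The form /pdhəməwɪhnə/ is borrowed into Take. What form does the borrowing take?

Substitution: /p/ → /t/, giving /tdhəməwɪhnə/.
Under (C)V(N), the unsyllabifiable consonants are /t/, /d/, /h/ (only a nasal (/m/, /n/, or /ŋ/) is licensed in coda position; onsets are limited to one consonant).
Epenthesis after each stranded consonant: /t/ → /tə/, /d/ → /də/, /h/ → /hə/.

tədəhəməwɪhənə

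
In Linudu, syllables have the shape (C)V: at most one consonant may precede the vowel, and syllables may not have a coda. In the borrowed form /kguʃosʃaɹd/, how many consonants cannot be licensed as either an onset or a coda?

Syllabifying with onset maximization leaves /k/, /s/, /ɹ/, /d/ stranded (no codas are permitted; onsets are limited to one consonant).

4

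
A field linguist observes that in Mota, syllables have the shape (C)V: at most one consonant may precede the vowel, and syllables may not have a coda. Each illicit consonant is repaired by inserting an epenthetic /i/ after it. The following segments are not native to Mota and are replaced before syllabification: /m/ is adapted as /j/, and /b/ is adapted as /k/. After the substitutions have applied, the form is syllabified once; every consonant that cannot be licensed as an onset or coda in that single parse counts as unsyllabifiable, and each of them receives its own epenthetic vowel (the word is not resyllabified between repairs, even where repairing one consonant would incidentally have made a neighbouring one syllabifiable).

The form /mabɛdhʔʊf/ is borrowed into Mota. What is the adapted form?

jakɛdihiʔʊfi

Substitution: /m/ → /j/, /b/ → /k/, giving /jakɛdhʔʊf/.
Syllabifying with onset maximization leaves /d/, /h/, /f/ stranded (no codas are permitted; onsets are limited to one consonant).
Each unlicensed consonant becomes the onset of a new syllable: /d/ → /di/, /h/ → /hi/, /f/ → /fi/.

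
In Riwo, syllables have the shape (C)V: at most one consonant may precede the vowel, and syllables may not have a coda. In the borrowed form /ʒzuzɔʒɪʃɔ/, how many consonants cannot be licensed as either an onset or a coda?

1

Syllabifying with onset maximization leaves /ʒ/ stranded (no codas are permitted; onsets are limited to one consonant).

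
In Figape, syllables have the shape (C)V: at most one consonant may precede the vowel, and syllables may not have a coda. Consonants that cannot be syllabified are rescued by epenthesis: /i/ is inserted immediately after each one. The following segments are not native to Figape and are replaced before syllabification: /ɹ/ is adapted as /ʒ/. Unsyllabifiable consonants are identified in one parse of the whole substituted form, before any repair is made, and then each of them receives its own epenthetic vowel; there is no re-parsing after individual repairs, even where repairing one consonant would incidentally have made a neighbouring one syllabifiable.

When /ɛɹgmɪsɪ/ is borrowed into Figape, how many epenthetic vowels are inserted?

After substitution the input is /ɛʒgmɪsɪ/.
The unsyllabifiable consonants are /ʒ/, /g/; each receives one epenthetic vowel.

2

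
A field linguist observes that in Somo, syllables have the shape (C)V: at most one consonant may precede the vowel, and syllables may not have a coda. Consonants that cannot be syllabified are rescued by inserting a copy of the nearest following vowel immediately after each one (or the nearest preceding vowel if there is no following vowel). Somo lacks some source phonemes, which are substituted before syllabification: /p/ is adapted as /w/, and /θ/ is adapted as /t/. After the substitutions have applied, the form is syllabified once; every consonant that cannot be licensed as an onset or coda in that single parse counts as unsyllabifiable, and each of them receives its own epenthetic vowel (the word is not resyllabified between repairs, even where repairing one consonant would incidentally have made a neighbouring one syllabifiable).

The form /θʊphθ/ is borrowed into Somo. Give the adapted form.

tʊwʊhʊtʊ

Substitution: /θ/ → /t/, /p/ → /w/, giving /tʊwht/.
Under (C)V, the unsyllabifiable consonants are /w/, /h/, /t/ (no codas are permitted; onsets are limited to one consonant).
Inserting the epenthetic vowel yields /w/ → /wʊ/, /h/ → /hʊ/, /t/ → /tʊ/.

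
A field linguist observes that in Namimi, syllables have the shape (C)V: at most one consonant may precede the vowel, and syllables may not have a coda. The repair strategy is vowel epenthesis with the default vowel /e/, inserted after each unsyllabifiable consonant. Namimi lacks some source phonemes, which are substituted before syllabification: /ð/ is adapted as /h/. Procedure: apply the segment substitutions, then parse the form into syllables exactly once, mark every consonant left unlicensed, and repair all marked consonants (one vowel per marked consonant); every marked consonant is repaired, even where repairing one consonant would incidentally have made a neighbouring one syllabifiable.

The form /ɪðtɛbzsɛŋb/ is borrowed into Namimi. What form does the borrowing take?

Substitution: /ð/ → /h/, giving /ɪhtɛbzsɛŋb/.
Syllabifying with onset maximization leaves /h/, /b/, /z/, /ŋ/, /b/ stranded (no codas are permitted; onsets are limited to one consonant).
Inserting the epenthetic vowel yields /h/ → /he/, /b/ → /be/, /z/ → /ze/, /ŋ/ → /ŋe/, /b/ → /be/.

ɪhetɛbezesɛŋebe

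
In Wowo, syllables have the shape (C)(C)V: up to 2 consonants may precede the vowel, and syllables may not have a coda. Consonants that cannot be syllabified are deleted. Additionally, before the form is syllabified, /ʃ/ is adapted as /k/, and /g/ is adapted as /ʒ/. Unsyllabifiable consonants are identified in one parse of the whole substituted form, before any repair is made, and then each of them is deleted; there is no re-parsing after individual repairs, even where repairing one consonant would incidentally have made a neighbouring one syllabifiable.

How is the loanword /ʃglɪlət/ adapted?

Substitution: /ʃ/ → /k/, /g/ → /ʒ/, giving /kʒlɪlət/.
The consonants /k/, /t/ cannot be parsed into a legal (C)(C)V syllable (no codas are permitted; onsets may contain at most 2 consonants).
Each unlicensed consonant is deleted: /k/, /t/.

ʒlɪlə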